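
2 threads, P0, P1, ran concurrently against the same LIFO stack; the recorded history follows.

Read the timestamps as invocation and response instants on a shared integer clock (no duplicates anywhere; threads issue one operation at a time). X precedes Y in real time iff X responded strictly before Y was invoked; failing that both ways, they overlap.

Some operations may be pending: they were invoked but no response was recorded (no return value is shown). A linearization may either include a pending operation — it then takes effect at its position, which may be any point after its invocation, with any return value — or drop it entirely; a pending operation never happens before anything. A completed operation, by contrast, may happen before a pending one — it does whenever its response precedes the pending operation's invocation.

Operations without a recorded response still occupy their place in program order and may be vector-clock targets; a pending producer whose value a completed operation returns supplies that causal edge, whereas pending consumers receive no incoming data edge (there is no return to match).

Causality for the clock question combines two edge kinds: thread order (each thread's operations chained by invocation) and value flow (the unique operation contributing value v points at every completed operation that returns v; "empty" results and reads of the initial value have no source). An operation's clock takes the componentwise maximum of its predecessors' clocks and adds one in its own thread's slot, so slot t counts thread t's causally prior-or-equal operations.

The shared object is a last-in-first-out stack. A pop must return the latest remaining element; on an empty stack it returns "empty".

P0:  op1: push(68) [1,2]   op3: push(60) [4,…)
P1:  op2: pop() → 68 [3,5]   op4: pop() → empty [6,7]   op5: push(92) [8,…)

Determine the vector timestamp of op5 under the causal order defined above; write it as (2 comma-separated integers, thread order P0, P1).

no predecessors for op1 (invoked 1): P0 increments from zero → (1, 0)
op2 (invocation 3): componentwise max over VC(op1)=(1, 0), +1 at P1, giving (1, 1)
op3 (invocation 4): componentwise max over VC(op1)=(1, 0), +1 at P0, giving (2, 0)
op4 (invocation 6): componentwise max over VC(op2)=(1, 1), +1 at P1, giving (1, 2)
op5 (invocation 8): componentwise max over VC(op4)=(1, 2), +1 at P1, giving (1, 3)
target: VC(op5) = (1, 3)

(1, 3)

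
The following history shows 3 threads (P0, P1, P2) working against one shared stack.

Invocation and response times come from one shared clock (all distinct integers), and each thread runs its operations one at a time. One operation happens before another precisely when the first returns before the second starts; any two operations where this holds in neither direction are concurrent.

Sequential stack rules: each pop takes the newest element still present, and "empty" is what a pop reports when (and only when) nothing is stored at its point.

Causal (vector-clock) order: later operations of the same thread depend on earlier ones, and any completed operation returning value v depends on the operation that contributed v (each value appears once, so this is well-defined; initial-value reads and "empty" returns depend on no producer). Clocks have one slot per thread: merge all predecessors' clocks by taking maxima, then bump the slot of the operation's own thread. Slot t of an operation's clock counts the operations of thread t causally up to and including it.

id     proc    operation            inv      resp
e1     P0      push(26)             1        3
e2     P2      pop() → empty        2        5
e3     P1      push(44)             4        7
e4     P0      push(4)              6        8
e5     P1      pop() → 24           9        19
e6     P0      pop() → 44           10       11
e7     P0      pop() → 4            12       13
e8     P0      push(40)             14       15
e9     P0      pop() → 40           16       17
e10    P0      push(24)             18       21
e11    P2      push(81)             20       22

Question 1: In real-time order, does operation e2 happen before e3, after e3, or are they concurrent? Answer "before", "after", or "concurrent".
concurrent

e2 spans [2,5], e3 spans [4,7]
the intervals overlap in both directions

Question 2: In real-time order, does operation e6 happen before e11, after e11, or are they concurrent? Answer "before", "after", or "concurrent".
before

e6 spans [10,11], e11 spans [20,22]
resp(e6)=11 < inv(e11)=20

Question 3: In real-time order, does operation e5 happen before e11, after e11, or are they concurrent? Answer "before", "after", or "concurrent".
before

e5 spans [9,19], e11 spans [20,22]
resp(e5)=19 < inv(e11)=20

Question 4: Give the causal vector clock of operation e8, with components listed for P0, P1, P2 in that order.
(5, 1, 0)

invoked at 2, e2 has no predecessors; its own P2 bump gives (0, 0, 1)
invoked at 4, e3 has no predecessors; its own P1 bump gives (0, 1, 0)
invoked at 1, e1 has no predecessors; its own P0 bump gives (1, 0, 0)
merge at e11 (invoked 20): VC(e2)=(0, 0, 1), own-thread bump on P2 → (0, 0, 2)
merge at e4 (invoked 6): VC(e1)=(1, 0, 0), own-thread bump on P0 → (2, 0, 0)
merge at e6 (invoked 10): VC(e3)=(0, 1, 0), VC(e4)=(2, 0, 0), own-thread bump on P0 → (3, 1, 0)
merge at e7 (invoked 12): VC(e4)=(2, 0, 0), VC(e6)=(3, 1, 0), own-thread bump on P0 → (4, 1, 0)
merge at e8 (invoked 14): VC(e7)=(4, 1, 0), own-thread bump on P0 → (5, 1, 0)
merge at e9 (invoked 16): VC(e8)=(5, 1, 0), own-thread bump on P0 → (6, 1, 0)
merge at e10 (invoked 18): VC(e9)=(6, 1, 0), own-thread bump on P0 → (7, 1, 0)
merge at e5 (invoked 9): VC(e3)=(0, 1, 0), VC(e10)=(7, 1, 0), own-thread bump on P1 → (7, 2, 0)
target: VC(e8) = (5, 1, 0)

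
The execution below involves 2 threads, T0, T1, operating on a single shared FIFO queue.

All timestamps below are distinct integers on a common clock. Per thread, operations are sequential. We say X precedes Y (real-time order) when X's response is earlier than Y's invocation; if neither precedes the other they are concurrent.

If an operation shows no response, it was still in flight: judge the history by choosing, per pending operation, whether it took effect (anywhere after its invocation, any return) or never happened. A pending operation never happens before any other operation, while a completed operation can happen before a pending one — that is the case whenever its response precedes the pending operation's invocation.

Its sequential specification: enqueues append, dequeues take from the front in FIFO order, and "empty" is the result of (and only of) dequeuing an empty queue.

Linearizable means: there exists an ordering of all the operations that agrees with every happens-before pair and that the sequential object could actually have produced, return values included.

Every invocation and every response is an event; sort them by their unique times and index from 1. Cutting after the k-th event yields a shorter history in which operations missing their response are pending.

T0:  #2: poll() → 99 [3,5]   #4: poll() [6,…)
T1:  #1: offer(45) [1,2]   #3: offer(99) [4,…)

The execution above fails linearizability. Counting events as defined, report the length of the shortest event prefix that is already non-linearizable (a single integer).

a valid linearization of events 1..4 exists, for instance #1:
1. #1 offer(45), leaving queue <45>
event 5 — #2's response, time 5 — after it, nothing linearizes
including or dropping the 1 pending operation (#3) in any combination fails
e.g. #1, #2 (pending dropped): illegal at step 2, since #2 poll() → 99 cannot apply there

5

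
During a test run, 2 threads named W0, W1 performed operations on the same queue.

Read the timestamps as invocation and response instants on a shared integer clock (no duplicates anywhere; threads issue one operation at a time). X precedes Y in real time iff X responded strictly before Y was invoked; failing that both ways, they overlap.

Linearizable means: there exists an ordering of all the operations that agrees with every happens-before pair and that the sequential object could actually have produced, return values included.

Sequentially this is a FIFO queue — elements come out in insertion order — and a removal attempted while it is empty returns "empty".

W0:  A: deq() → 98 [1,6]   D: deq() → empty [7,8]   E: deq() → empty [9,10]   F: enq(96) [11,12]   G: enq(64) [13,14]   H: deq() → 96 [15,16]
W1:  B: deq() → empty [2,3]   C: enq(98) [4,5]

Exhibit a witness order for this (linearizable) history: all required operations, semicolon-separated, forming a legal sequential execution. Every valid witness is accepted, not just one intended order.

B; C; A; D; E; F; G; H

1. B deq() → empty, leaving queue <>
2. C enq(98), leaving queue <98>
3. A deq() → 98, leaving queue <>
4. D deq() → empty, leaving queue <>
5. E deq() → empty, leaving queue <>
6. F enq(96), leaving queue <96>
7. G enq(64), leaving queue <96,64>
8. H deq() → 96, leaving queue <64>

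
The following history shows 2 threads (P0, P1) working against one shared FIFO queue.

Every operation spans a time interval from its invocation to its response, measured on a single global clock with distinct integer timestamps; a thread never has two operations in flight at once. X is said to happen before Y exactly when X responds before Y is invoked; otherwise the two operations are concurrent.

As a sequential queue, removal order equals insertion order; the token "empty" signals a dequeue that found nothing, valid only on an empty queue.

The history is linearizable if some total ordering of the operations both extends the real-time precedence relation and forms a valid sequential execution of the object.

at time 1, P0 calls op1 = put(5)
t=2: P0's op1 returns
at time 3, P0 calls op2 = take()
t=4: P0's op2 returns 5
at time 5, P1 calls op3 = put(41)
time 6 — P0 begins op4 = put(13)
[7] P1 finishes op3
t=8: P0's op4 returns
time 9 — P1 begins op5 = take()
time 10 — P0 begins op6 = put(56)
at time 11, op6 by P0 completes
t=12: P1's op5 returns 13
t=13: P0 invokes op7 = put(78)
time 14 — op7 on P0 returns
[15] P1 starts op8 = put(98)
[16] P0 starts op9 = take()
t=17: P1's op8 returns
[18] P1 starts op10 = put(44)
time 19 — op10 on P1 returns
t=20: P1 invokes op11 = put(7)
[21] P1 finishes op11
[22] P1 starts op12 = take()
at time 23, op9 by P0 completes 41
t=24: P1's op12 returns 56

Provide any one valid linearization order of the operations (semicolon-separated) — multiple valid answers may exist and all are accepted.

step 1: op1 put(5) — queue <5>
step 2: op2 take() → 5 — queue <>
step 3: op4 put(13) — queue <13>
step 4: op3 put(41) — queue <13,41>
step 5: op5 take() → 13 — queue <41>
step 6: op6 put(56) — queue <41,56>
step 7: op7 put(78) — queue <41,56,78>
step 8: op8 put(98) — queue <41,56,78,98>
step 9: op9 take() → 41 — queue <56,78,98>
step 10: op10 put(44) — queue <56,78,98,44>
step 11: op11 put(7) — queue <56,78,98,44,7>
step 12: op12 take() → 56 — queue <78,98,44,7>

op1; op2; op4; op3; op5; op6; op7; op8; op9; op10; op11; op12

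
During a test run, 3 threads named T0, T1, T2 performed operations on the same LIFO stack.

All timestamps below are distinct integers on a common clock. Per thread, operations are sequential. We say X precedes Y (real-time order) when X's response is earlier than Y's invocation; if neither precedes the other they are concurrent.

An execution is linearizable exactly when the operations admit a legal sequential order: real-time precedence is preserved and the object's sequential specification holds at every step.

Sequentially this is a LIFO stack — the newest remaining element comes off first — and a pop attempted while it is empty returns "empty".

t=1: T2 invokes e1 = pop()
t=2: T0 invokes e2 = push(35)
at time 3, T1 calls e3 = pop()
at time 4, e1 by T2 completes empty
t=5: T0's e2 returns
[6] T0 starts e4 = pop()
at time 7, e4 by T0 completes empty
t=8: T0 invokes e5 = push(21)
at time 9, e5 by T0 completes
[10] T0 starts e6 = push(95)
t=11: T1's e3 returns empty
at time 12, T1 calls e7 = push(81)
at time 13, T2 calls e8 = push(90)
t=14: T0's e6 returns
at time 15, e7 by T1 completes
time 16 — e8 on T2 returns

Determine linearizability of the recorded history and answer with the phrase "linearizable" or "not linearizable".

prefix check: 1..10 passes, 1..11 fails once e3's time-11 response joins
10 orders of the 5 completed LIFO stack ops respect real time; none is legal
every completion of the 1 pending operation (e6) was checked; none linearizes
one such order, e1, e2, e3, e4, e5 (pending dropped), breaks at step 3 where e3 pop() → empty is illegal
one such order, e1, e2, e4, e3, e5 (pending dropped), breaks at step 3 where e4 pop() → empty is illegal

not linearizable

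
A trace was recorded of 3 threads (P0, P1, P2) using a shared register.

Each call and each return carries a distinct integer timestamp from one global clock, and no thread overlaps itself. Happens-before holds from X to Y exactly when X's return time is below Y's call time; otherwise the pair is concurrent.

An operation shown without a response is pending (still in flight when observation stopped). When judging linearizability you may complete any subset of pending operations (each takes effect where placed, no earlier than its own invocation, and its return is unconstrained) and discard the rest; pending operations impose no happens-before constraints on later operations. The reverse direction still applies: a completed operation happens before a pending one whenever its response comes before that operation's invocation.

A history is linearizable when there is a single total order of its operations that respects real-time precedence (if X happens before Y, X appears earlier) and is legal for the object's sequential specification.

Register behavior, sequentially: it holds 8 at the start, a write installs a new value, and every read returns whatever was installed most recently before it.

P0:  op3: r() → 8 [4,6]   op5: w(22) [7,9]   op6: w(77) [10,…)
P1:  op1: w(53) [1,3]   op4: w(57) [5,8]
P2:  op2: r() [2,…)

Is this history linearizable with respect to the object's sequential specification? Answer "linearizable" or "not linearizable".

already the first 6 events (up to op3's response at time 6) admit no linearization; the first 5 still do
the sole real-time-consistent order of 2 completed operations fails the register replay
no completion choice of the 2 pending operations (op2, op4) rescues it — every subset was tried
e.g. op1, op3 (pending dropped): illegal at step 2, since op3 r() → 8 cannot apply there

not linearizable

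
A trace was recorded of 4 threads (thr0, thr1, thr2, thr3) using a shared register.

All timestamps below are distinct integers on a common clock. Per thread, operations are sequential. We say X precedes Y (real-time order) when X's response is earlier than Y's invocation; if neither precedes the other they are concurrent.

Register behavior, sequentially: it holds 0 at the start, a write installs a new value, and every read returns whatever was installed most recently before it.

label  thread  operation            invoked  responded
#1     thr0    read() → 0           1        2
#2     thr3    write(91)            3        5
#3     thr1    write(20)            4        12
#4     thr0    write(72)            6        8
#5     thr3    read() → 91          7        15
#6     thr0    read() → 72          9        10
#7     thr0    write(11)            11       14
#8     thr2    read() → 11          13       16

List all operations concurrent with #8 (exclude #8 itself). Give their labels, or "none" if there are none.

#8 runs from 13 to 16; window-overlapping ops are concurrent
#1 [1,2]: before
#2 [3,5]: before
#3 [4,12]: before
#4 [6,8]: before
#5 [7,15]: concurrent
#6 [9,10]: before
#7 [11,14]: concurrent

#5, #7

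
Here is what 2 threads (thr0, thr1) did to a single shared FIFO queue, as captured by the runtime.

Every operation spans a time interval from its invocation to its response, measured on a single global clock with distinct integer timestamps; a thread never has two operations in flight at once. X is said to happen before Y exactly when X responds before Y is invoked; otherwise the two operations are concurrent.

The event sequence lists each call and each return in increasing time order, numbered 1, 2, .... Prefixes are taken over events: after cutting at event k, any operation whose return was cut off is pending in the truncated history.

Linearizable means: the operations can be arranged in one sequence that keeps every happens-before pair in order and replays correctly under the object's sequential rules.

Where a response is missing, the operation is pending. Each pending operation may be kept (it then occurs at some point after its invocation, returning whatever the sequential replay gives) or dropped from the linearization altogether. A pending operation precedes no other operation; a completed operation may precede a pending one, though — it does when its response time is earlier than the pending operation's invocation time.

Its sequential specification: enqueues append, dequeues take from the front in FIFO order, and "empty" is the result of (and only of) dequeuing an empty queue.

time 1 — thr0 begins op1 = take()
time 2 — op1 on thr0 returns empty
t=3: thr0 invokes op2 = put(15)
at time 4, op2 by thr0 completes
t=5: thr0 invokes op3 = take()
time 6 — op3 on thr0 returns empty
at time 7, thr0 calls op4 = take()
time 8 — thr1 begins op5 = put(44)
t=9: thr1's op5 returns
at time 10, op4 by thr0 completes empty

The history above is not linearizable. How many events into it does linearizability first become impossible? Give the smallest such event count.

events 1..5 are linearizable; a witness order is op1, op2:
after step 1 (op1 take() → empty): queue <>
after step 2 (op2 put(15)): queue <15>
include event 6 — op3 responding at 6 — and every candidate order breaks
for example op1, op2, op3 fails at step 3: op3 take() → empty is not legal there

6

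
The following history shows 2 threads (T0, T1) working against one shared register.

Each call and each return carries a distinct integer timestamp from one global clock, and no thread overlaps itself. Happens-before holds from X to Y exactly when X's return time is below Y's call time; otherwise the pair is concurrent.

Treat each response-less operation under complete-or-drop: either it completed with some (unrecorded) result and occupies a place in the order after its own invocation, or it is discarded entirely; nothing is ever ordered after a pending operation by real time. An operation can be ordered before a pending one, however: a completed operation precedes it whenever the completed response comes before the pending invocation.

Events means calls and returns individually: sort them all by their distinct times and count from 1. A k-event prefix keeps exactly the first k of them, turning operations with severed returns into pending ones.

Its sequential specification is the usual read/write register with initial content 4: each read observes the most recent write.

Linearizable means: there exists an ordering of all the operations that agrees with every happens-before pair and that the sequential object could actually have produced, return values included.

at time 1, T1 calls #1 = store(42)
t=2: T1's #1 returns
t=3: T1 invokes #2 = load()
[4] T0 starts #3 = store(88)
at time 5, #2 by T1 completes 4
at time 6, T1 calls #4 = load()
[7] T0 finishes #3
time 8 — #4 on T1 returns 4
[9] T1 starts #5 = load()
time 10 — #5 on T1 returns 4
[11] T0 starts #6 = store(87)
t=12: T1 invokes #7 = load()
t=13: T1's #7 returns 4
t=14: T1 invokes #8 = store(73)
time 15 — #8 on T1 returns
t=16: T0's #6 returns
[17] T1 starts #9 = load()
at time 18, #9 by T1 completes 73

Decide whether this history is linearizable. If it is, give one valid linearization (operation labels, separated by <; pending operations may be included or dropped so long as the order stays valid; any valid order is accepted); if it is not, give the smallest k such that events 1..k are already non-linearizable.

not linearizable — minimal violating prefix: 5 events

already the first 5 events (up to #2's response at time 5) admit no linearization; the first 4 still do
the completed operations (2 total) allow one real-time order; the register replay rejects it
completion choices over the 1 pending operation (#3) were checked; none helps
take #1, #2 (pending dropped): step 2 already fails, because #2 load() → 4 cannot occur there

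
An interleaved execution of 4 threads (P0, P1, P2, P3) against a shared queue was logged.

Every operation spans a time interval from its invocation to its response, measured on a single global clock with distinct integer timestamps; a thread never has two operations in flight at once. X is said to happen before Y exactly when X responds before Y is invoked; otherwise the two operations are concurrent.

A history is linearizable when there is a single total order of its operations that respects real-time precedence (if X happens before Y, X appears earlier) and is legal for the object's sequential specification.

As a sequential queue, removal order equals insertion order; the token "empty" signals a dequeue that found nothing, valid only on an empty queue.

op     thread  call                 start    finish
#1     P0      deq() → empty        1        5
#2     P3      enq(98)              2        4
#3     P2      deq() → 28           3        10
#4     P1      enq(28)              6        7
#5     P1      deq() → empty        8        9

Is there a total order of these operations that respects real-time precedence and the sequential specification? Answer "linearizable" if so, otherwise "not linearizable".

prefix check: 1..8 passes, 1..9 fails once #5's time-9 response joins
4 completed operations, 2 real-time-consistent orders — every queue replay fails
no escape via the 1 pending operation (#3): every completion choice fails
sample order #1, #2, #4, #5 (pending dropped) stalls at step 4 — #5 deq() → empty has no legal effect
sample order #2, #1, #4, #5 (pending dropped) stalls at step 2 — #1 deq() → empty has no legal effect

not linearizable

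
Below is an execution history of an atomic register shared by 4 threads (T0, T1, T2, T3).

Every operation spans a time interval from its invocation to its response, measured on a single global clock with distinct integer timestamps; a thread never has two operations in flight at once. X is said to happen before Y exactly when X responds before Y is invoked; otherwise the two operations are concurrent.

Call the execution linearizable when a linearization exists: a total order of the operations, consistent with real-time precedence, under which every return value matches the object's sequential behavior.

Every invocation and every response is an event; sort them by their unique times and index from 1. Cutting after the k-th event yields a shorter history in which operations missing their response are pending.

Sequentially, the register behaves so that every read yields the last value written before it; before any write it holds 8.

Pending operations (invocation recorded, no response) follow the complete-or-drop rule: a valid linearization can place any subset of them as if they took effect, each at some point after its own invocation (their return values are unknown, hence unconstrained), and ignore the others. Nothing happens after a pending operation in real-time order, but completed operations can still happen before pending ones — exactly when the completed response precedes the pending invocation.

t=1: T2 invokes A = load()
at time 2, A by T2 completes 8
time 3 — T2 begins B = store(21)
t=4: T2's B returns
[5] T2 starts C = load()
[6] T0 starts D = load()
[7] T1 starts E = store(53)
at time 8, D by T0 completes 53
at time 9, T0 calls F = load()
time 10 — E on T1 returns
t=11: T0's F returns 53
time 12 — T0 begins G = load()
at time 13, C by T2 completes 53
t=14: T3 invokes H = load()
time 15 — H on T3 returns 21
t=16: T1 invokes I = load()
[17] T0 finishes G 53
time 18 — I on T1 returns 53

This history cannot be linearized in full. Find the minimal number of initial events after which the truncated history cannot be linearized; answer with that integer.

15

one valid order for events 1..14 is A, B, E, C, D, F:
after step 1 (A load() → 8): value 8
after step 2 (B store(21)): value 21
after step 3 (E store(53)): value 53
after step 4 (C load() → 53): value 53
after step 5 (D load() → 53): value 53
after step 6 (F load() → 53): value 53
once event 15 joins (H's response, time 15), exhaustive search finds no witness
completion choices over the 1 pending operation (G) were checked; none helps
one such order, A, B, C, D, E, F, H (pending dropped), breaks at step 3 where C load() → 53 is illegal
one such order, A, B, C, D, F, E, H (pending dropped), breaks at step 3 where C load() → 53 is illegal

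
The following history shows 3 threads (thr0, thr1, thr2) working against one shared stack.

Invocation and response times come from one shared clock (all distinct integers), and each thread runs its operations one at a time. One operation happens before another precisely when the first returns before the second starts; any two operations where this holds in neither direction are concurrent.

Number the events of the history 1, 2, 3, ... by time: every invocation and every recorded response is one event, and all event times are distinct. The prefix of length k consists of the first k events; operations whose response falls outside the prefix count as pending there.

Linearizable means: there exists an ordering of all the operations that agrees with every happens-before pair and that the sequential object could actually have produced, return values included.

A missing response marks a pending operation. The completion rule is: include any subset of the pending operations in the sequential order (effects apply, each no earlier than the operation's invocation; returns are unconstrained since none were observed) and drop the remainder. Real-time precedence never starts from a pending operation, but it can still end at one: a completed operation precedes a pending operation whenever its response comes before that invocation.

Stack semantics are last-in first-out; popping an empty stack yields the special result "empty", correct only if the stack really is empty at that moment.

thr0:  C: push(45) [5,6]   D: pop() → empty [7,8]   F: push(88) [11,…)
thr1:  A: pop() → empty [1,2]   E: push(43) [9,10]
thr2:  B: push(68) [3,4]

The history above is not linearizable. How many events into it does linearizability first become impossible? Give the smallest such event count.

8

a valid linearization of events 1..7 exists, for instance A, B, C:
1. A pop() → empty, leaving stack <>
2. B push(68), leaving stack <68>
3. C push(45), leaving stack <68,45>
once event 8 joins (D's response, time 8), exhaustive search finds no witness
one such order, A, B, C, D, breaks at step 4 where D pop() → empty is illegal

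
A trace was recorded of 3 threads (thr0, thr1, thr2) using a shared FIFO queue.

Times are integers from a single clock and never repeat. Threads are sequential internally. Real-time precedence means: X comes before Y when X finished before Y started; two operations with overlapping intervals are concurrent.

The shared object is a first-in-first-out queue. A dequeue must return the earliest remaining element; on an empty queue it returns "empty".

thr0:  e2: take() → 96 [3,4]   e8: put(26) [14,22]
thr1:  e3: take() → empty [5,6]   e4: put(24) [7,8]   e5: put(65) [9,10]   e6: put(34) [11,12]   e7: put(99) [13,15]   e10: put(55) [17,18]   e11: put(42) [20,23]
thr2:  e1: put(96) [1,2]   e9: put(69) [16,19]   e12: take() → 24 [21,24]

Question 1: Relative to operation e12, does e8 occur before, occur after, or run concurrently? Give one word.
concurrent

e8 spans [14,22], e12 spans [21,24]
the intervals overlap in both directions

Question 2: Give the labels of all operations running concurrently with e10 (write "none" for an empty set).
e8, e9

concurrent with e10 ([17,18]): every op whose interval crosses 17..18
e1 [1,2]: before
e2 [3,4]: before
e3 [5,6]: before
e4 [7,8]: before
e5 [9,10]: before
e6 [11,12]: before
e7 [13,15]: before
e8 [14,22]: concurrent
e9 [16,19]: concurrent
e11 [20,23]: after
e12 [21,24]: after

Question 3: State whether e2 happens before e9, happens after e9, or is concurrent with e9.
before

e2 spans [3,4], e9 spans [16,19]
resp(e2)=4 < inv(e9)=16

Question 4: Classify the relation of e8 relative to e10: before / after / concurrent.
concurrent

e8 spans [14,22], e10 spans [17,18]
the intervals overlap in both directions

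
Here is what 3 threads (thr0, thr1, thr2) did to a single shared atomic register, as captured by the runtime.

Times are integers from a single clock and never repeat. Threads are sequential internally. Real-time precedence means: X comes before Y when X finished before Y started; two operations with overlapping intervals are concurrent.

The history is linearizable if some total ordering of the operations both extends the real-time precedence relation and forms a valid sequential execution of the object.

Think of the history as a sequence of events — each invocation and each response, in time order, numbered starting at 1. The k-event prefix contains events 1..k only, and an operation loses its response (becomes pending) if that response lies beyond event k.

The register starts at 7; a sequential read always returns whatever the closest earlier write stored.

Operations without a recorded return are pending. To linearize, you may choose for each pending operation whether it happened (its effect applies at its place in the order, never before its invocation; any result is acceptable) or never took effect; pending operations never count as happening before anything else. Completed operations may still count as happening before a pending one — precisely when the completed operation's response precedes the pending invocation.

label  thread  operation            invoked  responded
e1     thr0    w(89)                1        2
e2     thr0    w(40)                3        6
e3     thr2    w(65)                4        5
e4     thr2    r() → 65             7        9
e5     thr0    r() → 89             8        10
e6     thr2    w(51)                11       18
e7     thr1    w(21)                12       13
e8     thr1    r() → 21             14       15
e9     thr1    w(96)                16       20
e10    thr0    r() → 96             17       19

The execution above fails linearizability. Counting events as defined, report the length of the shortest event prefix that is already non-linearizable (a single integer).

events 1..9 are still linearizable — one witness is e1, e2, e3, e4:
1. e1 w(89), leaving value 89
2. e2 w(40), leaving value 40
3. e3 w(65), leaving value 65
4. e4 r() → 65, leaving value 65
once event 10 joins (e5's response, time 10), exhaustive search finds no witness
sample order e1, e2, e3, e4, e5 stalls at step 5 — e5 r() → 89 has no legal effect
sample order e1, e2, e3, e5, e4 stalls at step 4 — e5 r() → 89 has no legal effect

10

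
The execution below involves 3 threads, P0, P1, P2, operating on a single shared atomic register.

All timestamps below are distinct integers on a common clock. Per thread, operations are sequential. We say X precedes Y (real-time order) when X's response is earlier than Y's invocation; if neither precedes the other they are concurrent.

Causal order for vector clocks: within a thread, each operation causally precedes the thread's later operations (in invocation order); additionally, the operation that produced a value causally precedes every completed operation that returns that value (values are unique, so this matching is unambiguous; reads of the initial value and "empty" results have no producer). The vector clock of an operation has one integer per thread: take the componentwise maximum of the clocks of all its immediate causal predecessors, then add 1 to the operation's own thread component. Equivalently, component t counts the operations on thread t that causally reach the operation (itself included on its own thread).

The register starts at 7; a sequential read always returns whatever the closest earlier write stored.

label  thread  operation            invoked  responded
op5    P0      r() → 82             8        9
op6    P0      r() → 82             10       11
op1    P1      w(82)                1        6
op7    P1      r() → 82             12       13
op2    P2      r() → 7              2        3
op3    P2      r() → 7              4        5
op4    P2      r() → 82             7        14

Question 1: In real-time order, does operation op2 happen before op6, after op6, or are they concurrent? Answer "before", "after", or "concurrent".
op2 spans [2,3], op6 spans [10,11]
resp(op2)=3 < inv(op6)=10

before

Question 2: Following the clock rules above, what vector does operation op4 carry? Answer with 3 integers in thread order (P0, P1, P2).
VC(op2, invoked at 2): no causal predecessors; +1 on P2 → (0, 0, 1)
VC(op1, invoked at 1): no causal predecessors; +1 on P1 → (0, 1, 0)
VC(op3, invoked at 4): max of VC(op2)=(0, 0, 1), then +1 on thread P2 → (0, 0, 2)
VC(op7, invoked at 12): max of VC(op1)=(0, 1, 0), then +1 on thread P1 → (0, 2, 0)
VC(op5, invoked at 8): max of VC(op1)=(0, 1, 0), then +1 on thread P0 → (1, 1, 0)
VC(op6, invoked at 10): max of VC(op1)=(0, 1, 0), VC(op5)=(1, 1, 0), then +1 on thread P0 → (2, 1, 0)
VC(op4, invoked at 7): max of VC(op1)=(0, 1, 0), VC(op3)=(0, 0, 2), then +1 on thread P2 → (0, 1, 3)
target: VC(op4) = (0, 1, 3)

(0, 1, 3)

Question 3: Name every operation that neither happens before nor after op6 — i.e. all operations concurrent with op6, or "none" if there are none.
concurrent with op6 ([10,11]): every op whose interval crosses 10..11
op1 [1,6]: before
op2 [2,3]: before
op3 [4,5]: before
op4 [7,14]: concurrent
op5 [8,9]: before
op7 [12,13]: after

op4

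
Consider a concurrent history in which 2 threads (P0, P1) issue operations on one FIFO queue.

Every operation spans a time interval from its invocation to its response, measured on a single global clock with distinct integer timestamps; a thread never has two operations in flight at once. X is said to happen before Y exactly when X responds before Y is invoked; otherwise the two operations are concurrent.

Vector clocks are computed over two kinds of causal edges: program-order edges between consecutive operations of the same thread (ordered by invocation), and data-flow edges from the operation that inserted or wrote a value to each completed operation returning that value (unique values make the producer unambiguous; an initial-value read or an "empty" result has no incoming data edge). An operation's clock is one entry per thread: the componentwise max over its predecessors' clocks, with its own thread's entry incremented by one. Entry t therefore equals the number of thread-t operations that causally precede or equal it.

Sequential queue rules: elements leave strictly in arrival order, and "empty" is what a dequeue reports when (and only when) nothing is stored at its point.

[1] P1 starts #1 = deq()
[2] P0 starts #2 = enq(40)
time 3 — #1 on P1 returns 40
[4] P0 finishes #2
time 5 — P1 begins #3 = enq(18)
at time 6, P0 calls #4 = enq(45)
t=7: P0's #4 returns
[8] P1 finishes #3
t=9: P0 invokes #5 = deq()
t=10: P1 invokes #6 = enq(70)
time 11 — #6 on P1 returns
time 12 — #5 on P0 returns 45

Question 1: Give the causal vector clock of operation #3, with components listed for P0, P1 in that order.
(1, 2)

VC(#2, invoked at 2): no causal predecessors; +1 on P0 → (1, 0)
#1 (invocation 1): componentwise max over VC(#2)=(1, 0), +1 at P1, giving (1, 1)
#4 (invocation 6): componentwise max over VC(#2)=(1, 0), +1 at P0, giving (2, 0)
#3 (invocation 5): componentwise max over VC(#1)=(1, 1), +1 at P1, giving (1, 2)
#5 (invocation 9): componentwise max over VC(#4)=(2, 0), +1 at P0, giving (3, 0)
#6 (invocation 10): componentwise max over VC(#3)=(1, 2), +1 at P1, giving (1, 3)
target: VC(#3) = (1, 2)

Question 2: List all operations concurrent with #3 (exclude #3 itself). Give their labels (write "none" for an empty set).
#4

#3 runs from 5 to 8; window-overlapping ops are concurrent
#1 [1,3]: before
#2 [2,4]: before
#4 [6,7]: concurrent
#5 [9,12]: after
#6 [10,11]: after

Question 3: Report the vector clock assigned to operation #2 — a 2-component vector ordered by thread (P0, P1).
(1, 0)

#2 (invocation 2): nothing precedes it; P0's component alone gives (1, 0)
invoked at 1, #1 merges VC(#2)=(1, 0) and bumps P1's slot → (1, 1)
invoked at 6, #4 merges VC(#2)=(1, 0) and bumps P0's slot → (2, 0)
invoked at 5, #3 merges VC(#1)=(1, 1) and bumps P1's slot → (1, 2)
invoked at 9, #5 merges VC(#4)=(2, 0) and bumps P0's slot → (3, 0)
invoked at 10, #6 merges VC(#3)=(1, 2) and bumps P1's slot → (1, 3)
target: VC(#2) = (1, 0)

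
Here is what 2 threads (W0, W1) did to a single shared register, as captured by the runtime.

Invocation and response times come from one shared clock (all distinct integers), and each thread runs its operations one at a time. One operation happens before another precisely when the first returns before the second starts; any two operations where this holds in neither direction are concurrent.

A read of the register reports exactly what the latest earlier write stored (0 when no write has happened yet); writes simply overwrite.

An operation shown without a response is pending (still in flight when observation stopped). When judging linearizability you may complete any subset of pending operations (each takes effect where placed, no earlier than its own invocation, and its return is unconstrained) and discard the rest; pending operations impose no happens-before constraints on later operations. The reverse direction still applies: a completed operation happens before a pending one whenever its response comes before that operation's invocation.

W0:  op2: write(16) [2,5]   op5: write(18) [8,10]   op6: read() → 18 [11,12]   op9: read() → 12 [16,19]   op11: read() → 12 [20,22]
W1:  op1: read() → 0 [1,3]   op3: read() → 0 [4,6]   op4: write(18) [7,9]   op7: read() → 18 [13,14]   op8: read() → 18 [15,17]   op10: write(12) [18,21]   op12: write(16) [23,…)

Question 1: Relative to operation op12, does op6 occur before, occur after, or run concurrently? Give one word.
op6 spans [11,12], op12 spans [23,…)
resp(op6)=12 < inv(op12)=23

before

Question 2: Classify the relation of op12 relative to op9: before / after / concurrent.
op12 spans [23,…), op9 spans [16,19]
resp(op9)=19 < inv(op12)=23

after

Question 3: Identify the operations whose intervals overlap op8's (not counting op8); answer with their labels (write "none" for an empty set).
concurrent with op8 ([15,17]): every op whose interval crosses 15..17
op1 [1,3]: before
op2 [2,5]: before
op3 [4,6]: before
op4 [7,9]: before
op5 [8,10]: before
op6 [11,12]: before
op7 [13,14]: before
op9 [16,19]: concurrent
op10 [18,21]: after
op11 [20,22]: after
op12 [23,…): after

op9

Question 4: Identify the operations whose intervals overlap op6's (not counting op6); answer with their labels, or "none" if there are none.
op6 spans [11,12]; an op avoiding the whole window 11..12 is ordered, any other is concurrent
op1 [1,3]: before
op2 [2,5]: before
op3 [4,6]: before
op4 [7,9]: before
op5 [8,10]: before
op7 [13,14]: after
op8 [15,17]: after
op9 [16,19]: after
op10 [18,21]: after
op11 [20,22]: after
op12 [23,…): after

none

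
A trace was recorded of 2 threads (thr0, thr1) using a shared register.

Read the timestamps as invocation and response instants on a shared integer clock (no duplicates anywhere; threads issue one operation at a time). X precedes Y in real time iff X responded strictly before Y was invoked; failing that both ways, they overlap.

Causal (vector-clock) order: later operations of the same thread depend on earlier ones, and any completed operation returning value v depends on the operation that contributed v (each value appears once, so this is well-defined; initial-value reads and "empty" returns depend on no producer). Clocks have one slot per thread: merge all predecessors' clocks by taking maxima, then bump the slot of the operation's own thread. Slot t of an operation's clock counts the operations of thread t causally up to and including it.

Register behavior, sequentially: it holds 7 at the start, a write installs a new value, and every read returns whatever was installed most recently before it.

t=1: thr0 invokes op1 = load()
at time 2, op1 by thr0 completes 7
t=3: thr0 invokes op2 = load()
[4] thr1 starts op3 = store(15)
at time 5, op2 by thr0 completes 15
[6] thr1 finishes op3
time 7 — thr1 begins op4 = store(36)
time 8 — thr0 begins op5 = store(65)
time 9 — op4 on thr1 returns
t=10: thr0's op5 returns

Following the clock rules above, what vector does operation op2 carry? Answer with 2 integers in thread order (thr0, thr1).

no predecessors for op3 (invoked 4): thr1 increments from zero → (0, 1)
no predecessors for op1 (invoked 1): thr0 increments from zero → (1, 0)
from VC(op3)=(0, 1), op4 (invoked 7) maxes components and bumps thr1 → (0, 2)
from VC(op1)=(1, 0), VC(op3)=(0, 1), op2 (invoked 3) maxes components and bumps thr0 → (2, 1)
from VC(op2)=(2, 1), op5 (invoked 8) maxes components and bumps thr0 → (3, 1)
target: VC(op2) = (2, 1)

(2, 1)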